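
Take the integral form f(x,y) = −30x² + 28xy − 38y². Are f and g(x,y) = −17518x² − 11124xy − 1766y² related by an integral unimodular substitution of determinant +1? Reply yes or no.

D₁ = -3776, D₂ = -3776
f is negative-definite; reduce −f:
−f: reduced (well bottom): (30,-28,38) with a≤c, −a<b≤a
flip sign back: reduced form of f is (-30,28,-38)
g is negative-definite; reduce −g:
−g: flip: (17518,11124,1766)→(1766,-11124,17518)
−g: translate: b→-528 (≡-11124 mod 3532), so (1766,-11124,17518)→(1766,-528,40)
−g: flip: (1766,-528,40)→(40,528,1766)
−g: translate: b→-32 (≡528 mod 80), so (40,528,1766)→(40,-32,30)
−g: flip: (40,-32,30)→(30,32,40)
−g: translate: b→-28 (≡32 mod 60), so (30,32,40)→(30,-28,38)
−g: reduced (well bottom): (30,-28,38) with a≤c, −a<b≤a
flip sign back: reduced form of g is (-30,28,-38)
reduced forms (-30, 28, -38) vs (-30, 28, -38) ⇒ equivalent

yes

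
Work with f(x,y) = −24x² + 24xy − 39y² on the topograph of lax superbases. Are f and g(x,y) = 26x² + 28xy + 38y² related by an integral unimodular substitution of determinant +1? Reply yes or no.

D₁ = -3168, D₂ = -3168
f is negative-definite; reduce −f:
−f: translate: b→24 (≡-24 mod 48), so (24,-24,39)→(24,24,39)
−f: reduced (well bottom): (24,24,39) with a≤c, −a<b≤a
flip sign back: reduced form of f is (-24,-24,-39)
g: translate: b→-24 (≡28 mod 52), so (26,28,38)→(26,-24,36)
g: reduced (well bottom): (26,-24,36) with a≤c, −a<b≤a
reduced forms (-24, -24, -39) vs (26, -24, 36) ⇒ inequivalent

no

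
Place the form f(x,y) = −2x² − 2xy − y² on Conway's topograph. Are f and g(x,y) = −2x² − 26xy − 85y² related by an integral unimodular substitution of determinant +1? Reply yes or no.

D₁ = -4, D₂ = -4
f is negative-definite; reduce −f:
−f: flip: (2,2,1)→(1,-2,2)
−f: translate: b→0 (≡-2 mod 2), so (1,-2,2)→(1,0,1)
−f: reduced (well bottom): (1,0,1) with a≤c, −a<b≤a
flip sign back: reduced form of f is (-1,0,-1)
g is negative-definite; reduce −g:
−g: translate: b→2 (≡26 mod 4), so (2,26,85)→(2,2,1)
−g: flip: (2,2,1)→(1,-2,2)
−g: translate: b→0 (≡-2 mod 2), so (1,-2,2)→(1,0,1)
−g: reduced (well bottom): (1,0,1) with a≤c, −a<b≤a
flip sign back: reduced form of g is (-1,0,-1)
reduced forms (-1, 0, -1) vs (-1, 0, -1) ⇒ equivalent

yes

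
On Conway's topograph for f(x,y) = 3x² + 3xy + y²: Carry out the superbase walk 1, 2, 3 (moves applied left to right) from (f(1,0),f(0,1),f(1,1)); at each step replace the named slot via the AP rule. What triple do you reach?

start (3,1,7) = (f(1,0),f(0,1),f(1,1))
replace slot 1: 2·(1+7) − 3 = 13 → (13,1,7)
replace slot 2: 2·(13+7) − 1 = 39 → (13,39,7)
replace slot 3: 2·(13+39) − 7 = 97 → (13,39,97)

13,39,97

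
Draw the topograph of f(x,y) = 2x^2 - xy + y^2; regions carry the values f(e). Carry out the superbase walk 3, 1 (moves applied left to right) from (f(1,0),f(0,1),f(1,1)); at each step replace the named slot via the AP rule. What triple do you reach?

start (2,1,2) = (f(1,0),f(0,1),f(1,1))
replace slot 3: 2·(2+1) − 2 = 4 → (2,1,4)
replace slot 1: 2·(1+4) − 2 = 8 → (8,1,4)

8,1,4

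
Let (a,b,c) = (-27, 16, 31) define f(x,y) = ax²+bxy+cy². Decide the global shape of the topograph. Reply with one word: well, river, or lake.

D = b²−4ac = 16² − 4·(-27)·31 = 3604
D > 0 non-square ⇒ indefinite ⇒ periodic river

river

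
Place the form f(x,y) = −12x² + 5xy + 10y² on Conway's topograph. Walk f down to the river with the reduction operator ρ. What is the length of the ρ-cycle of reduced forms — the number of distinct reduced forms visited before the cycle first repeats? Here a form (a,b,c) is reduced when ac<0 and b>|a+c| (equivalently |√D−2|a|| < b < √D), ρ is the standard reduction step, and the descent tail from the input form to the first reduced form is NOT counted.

D = 505, ⌊√D⌋ = 22
river: ρ → (10,15,-7)
river: ρ → (-7,13,12)
river: ρ → (12,11,-8)
river: ρ → (-8,21,2)
river: ρ → (2,19,-18)
river: ρ → (-18,17,3)
river: ρ → (3,19,-12)
river: ρ → (-12,5,10)
ρ-cycle length = 8 (tail of 0 descent steps not counted)

8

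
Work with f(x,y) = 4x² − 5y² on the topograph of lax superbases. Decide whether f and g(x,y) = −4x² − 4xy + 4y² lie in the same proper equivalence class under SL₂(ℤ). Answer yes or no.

D₁ = 80, D₂ = 80
river cycle of f (length 2): (4, 8, -1), (-1, 8, 4)
river cycle of g (length 2): (4, 4, -4), (-4, 4, 4)
cycles differ ⇒ inequivalent

no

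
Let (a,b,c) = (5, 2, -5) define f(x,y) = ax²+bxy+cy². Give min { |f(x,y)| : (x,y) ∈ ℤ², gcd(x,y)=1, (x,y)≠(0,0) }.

river: ρ → (-5,8,2)
river: ρ → (2,8,-5)
river: ρ → (-5,2,5)
river: ρ → (5,8,-2)
river: ρ → (-2,8,5)
river: ρ → (5,2,-5)
closes: descent 0, river 6
min |a| on river = 2

2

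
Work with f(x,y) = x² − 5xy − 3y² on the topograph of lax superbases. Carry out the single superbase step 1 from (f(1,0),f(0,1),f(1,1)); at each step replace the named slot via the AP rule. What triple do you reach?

start (1,-3,-7) = (f(1,0),f(0,1),f(1,1))
replace slot 1: 2·((-3)+(-7)) − 1 = -21 → (-21,-3,-7)

-21,-3,-7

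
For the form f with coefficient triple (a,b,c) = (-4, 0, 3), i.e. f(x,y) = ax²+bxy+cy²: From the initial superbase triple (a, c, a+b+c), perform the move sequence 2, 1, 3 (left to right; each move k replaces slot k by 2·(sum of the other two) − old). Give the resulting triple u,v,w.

start (-4,3,-1) = (f(1,0),f(0,1),f(1,1))
replace slot 2: 2·((-4)+(-1)) − 3 = -13 → (-4,-13,-1)
replace slot 1: 2·((-13)+(-1)) − (-4) = -24 → (-24,-13,-1)
replace slot 3: 2·((-24)+(-13)) − (-1) = -73 → (-24,-13,-73)

-24,-13,-73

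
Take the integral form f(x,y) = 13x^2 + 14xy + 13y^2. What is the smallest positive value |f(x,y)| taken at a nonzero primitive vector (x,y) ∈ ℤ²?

translate: b→-12 (≡14 mod 26), so (13,14,13)→(13,-12,12)
flip: (13,-12,12)→(12,12,13)
reduced (well bottom): (12,12,13) with a≤c, −a<b≤a
well minimum = a = 12

12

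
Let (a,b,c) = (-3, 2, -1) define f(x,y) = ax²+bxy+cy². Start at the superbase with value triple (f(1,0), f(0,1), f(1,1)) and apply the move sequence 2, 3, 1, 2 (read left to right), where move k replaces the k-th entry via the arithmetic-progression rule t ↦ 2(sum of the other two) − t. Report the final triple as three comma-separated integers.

start (-3,-1,-2) = (f(1,0),f(0,1),f(1,1))
replace slot 2: 2·((-3)+(-2)) − (-1) = -9 → (-3,-9,-2)
replace slot 3: 2·((-3)+(-9)) − (-2) = -22 → (-3,-9,-22)
replace slot 1: 2·((-9)+(-22)) − (-3) = -59 → (-59,-9,-22)
replace slot 2: 2·((-59)+(-22)) − (-9) = -153 → (-59,-153,-22)

-59,-153,-22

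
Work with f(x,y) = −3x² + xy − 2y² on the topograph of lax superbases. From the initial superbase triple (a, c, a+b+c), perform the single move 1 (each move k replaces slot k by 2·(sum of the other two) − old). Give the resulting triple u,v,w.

start (-3,-2,-4) = (f(1,0),f(0,1),f(1,1))
replace slot 1: 2·((-2)+(-4)) − (-3) = -9 → (-9,-2,-4)

-9,-2,-4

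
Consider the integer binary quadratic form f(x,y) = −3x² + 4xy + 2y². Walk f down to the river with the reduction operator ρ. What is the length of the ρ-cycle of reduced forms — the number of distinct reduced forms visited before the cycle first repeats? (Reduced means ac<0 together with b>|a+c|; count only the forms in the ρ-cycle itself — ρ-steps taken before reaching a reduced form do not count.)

D = 40, ⌊√D⌋ = 6
river: ρ → (2,4,-3)
river: ρ → (-3,2,3)
river: ρ → (3,4,-2)
river: ρ → (-2,4,3)
river: ρ → (3,2,-3)
river: ρ → (-3,4,2)
ρ-cycle length = 6 (tail of 0 descent steps not counted)

6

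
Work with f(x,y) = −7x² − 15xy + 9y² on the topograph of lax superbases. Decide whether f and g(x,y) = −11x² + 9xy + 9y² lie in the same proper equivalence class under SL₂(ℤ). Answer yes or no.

D₁ = 477, D₂ = 477
river cycle of f (length 8): (9, 15, -7), (-7, 13, 11), (11, 9, -9), (-9, 9, 11), (11, 13, -7), (-7, 15, 9), (9, 21, -1), (-1, 21, 9)
river cycle of g (length 8): (9, 9, -11), (-11, 13, 7), (7, 15, -9), (-9, 21, 1), (1, 21, -9), (-9, 15, 7), (7, 13, -11), (-11, 9, 9)
cycles differ ⇒ inequivalent

no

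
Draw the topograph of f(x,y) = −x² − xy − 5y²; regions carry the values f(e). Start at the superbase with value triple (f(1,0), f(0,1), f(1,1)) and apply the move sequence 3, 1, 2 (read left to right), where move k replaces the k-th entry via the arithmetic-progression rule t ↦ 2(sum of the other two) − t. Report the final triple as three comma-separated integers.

start (-1,-5,-7) = (f(1,0),f(0,1),f(1,1))
replace slot 3: 2·((-1)+(-5)) − (-7) = -5 → (-1,-5,-5)
replace slot 1: 2·((-5)+(-5)) − (-1) = -19 → (-19,-5,-5)
replace slot 2: 2·((-19)+(-5)) − (-5) = -43 → (-19,-43,-5)

-19,-43,-5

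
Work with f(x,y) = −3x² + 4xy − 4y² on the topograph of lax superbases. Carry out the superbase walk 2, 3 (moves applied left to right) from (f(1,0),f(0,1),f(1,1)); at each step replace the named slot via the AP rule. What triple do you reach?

start (-3,-4,-3) = (f(1,0),f(0,1),f(1,1))
replace slot 2: 2·((-3)+(-3)) − (-4) = -8 → (-3,-8,-3)
replace slot 3: 2·((-3)+(-8)) − (-3) = -19 → (-3,-8,-19)

-3,-8,-19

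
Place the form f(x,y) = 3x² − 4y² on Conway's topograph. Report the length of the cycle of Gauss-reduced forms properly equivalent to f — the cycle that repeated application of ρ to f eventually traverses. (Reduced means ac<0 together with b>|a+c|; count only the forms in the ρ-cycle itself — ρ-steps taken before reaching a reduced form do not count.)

D = 48, ⌊√D⌋ = 6
descent: ρ → (-4,0,3)
descent: ρ → (3,6,-1)  [lands on river]
river: ρ → (-1,6,3)
ρ-cycle length = 2 (tail of 2 descent steps not counted)

2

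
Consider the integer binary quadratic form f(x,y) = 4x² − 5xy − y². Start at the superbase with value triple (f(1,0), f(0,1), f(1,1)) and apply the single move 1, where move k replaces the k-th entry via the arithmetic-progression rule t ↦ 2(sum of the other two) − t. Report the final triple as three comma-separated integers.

start (4,-1,-2) = (f(1,0),f(0,1),f(1,1))
replace slot 1: 2·((-1)+(-2)) − 4 = -10 → (-10,-1,-2)

-10,-1,-2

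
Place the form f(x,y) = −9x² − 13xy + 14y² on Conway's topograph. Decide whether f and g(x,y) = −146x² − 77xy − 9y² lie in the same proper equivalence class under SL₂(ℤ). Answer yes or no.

D₁ = 673, D₂ = 673
river cycle of f (length 58): (14, 13, -9), (-9, 23, 4), (4, 25, -3), (-3, 23, 12), (12, 25, -1), (-1, 25, 12), (12, 23, -3), (-3, 25, 4), (4, 23, -9), (-9, 13, 14), … (48 more)
river cycle of g (length 58): (-9, 23, 4), (4, 25, -3), (-3, 23, 12), (12, 25, -1), (-1, 25, 12), (12, 23, -3), (-3, 25, 4), (4, 23, -9), (-9, 13, 14), (14, 15, -8), … (48 more)
cycles coincide ⇒ equivalent

yes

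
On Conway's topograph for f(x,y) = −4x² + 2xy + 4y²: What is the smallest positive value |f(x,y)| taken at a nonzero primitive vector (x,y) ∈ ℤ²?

river: ρ → (4,6,-2)
river: ρ → (-2,6,4)
river: ρ → (4,2,-4)
river: ρ → (-4,6,2)
river: ρ → (2,6,-4)
river: ρ → (-4,2,4)
closes: descent 0, river 6
min |a| on river = 2

2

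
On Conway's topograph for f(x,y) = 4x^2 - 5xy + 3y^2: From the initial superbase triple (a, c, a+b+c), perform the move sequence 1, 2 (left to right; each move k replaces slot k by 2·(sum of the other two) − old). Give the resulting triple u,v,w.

start (4,3,2) = (f(1,0),f(0,1),f(1,1))
replace slot 1: 2·(3+2) − 4 = 6 → (6,3,2)
replace slot 2: 2·(6+2) − 3 = 13 → (6,13,2)

6,13,2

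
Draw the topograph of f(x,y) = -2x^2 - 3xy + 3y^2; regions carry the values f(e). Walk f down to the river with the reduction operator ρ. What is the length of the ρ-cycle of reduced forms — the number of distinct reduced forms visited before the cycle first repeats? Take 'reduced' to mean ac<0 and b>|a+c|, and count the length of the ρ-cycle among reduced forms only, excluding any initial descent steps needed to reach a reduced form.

D = 33, ⌊√D⌋ = 5
descent: ρ → (3,3,-2)  [lands on river]
river: ρ → (-2,5,1)
river: ρ → (1,5,-2)
river: ρ → (-2,3,3)
ρ-cycle length = 4 (tail of 1 descent step not counted)

4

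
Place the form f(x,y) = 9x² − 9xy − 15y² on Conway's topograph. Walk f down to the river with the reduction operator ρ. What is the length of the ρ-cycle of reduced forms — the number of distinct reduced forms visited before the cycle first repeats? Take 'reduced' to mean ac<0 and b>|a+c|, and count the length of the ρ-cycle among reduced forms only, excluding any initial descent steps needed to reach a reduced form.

D = 621, ⌊√D⌋ = 24
descent: ρ → (-15,9,9)  [lands on river]
river: ρ → (9,9,-15)
river: ρ → (-15,21,3)
river: ρ → (3,21,-15)
ρ-cycle length = 4 (tail of 1 descent step not counted)

4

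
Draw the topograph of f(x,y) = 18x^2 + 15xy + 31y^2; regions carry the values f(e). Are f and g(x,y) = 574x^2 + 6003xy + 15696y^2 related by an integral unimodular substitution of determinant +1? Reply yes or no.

D₁ = -2007, D₂ = -2007
f: reduced (well bottom): (18,15,31) with a≤c, −a<b≤a
g: translate: b→263 (≡6003 mod 1148), so (574,6003,15696)→(574,263,31)
g: flip: (574,263,31)→(31,-263,574)
g: translate: b→-15 (≡-263 mod 62), so (31,-263,574)→(31,-15,18)
g: flip: (31,-15,18)→(18,15,31)
g: reduced (well bottom): (18,15,31) with a≤c, −a<b≤a
reduced forms (18, 15, 31) vs (18, 15, 31) ⇒ equivalent

yes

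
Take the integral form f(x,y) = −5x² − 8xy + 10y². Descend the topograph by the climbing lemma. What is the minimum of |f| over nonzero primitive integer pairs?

descent: ρ → (10,8,-5)  [lands on river]
river: ρ → (-5,12,6)
river: ρ → (6,12,-5)
river: ρ → (-5,8,10)
river: ρ → (10,12,-3)
river: ρ → (-3,12,10)
closes: descent 1, river 6
min |a| on river = 3

3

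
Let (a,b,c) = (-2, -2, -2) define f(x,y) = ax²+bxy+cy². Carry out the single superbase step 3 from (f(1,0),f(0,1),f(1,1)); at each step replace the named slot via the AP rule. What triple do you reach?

start (-2,-2,-6) = (f(1,0),f(0,1),f(1,1))
replace slot 3: 2·((-2)+(-2)) − (-6) = -2 → (-2,-2,-2)

-2,-2,-2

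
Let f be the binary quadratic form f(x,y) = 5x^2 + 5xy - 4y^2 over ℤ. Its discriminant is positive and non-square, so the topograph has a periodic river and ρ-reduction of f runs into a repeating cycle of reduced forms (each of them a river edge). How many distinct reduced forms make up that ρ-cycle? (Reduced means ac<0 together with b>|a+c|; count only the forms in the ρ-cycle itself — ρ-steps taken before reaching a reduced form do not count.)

D = 105, ⌊√D⌋ = 10
river: ρ → (-4,3,6)
river: ρ → (6,9,-1)
river: ρ → (-1,9,6)
river: ρ → (6,3,-4)
river: ρ → (-4,5,5)
river: ρ → (5,5,-4)
ρ-cycle length = 6 (tail of 0 descent steps not counted)

6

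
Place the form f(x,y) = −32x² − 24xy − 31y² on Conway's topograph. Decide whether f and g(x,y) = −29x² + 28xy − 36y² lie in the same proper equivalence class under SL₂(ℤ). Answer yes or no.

D₁ = -3392, D₂ = -3392
f is negative-definite; reduce −f:
−f: flip: (32,24,31)→(31,-24,32)
−f: reduced (well bottom): (31,-24,32) with a≤c, −a<b≤a
flip sign back: reduced form of f is (-31,24,-32)
g is negative-definite; reduce −g:
−g: reduced (well bottom): (29,-28,36) with a≤c, −a<b≤a
flip sign back: reduced form of g is (-29,28,-36)
reduced forms (-31, 24, -32) vs (-29, 28, -36) ⇒ inequivalent

no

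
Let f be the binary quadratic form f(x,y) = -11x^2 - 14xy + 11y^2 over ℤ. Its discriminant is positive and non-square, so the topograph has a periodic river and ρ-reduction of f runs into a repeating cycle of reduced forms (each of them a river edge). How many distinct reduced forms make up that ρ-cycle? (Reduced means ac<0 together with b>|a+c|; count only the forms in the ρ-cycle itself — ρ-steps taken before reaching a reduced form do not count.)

D = 680, ⌊√D⌋ = 26
descent: ρ → (11,14,-11)  [lands on river]
river: ρ → (-11,8,14)
river: ρ → (14,20,-5)
river: ρ → (-5,20,14)
river: ρ → (14,8,-11)
river: ρ → (-11,14,11)
river: ρ → (11,8,-14)
river: ρ → (-14,20,5)
river: ρ → (5,20,-14)
river: ρ → (-14,8,11)
ρ-cycle length = 10 (tail of 1 descent step not counted)

10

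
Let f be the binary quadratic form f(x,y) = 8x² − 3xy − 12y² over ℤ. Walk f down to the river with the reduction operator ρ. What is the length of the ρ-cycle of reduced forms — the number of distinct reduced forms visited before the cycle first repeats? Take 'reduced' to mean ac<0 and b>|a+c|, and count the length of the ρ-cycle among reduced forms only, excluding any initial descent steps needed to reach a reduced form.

D = 393, ⌊√D⌋ = 19
descent: ρ → (-12,3,8)
descent: ρ → (8,13,-7)  [lands on river]
river: ρ → (-7,15,6)
river: ρ → (6,9,-13)
river: ρ → (-13,17,2)
river: ρ → (2,19,-4)
river: ρ → (-4,13,14)
river: ρ → (14,15,-3)
river: ρ → (-3,15,14)
river: ρ → (14,13,-4)
river: ρ → (-4,19,2)
river: ρ → (2,17,-13)
river: ρ → (-13,9,6)
river: ρ → (6,15,-7)
river: ρ → (-7,13,8)
river: ρ → (8,19,-1)
river: ρ → (-1,19,8)
ρ-cycle length = 16 (tail of 2 descent steps not counted)

16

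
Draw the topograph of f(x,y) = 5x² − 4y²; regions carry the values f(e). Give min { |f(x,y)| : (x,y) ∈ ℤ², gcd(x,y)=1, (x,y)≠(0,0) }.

descent: ρ → (-4,8,1)  [lands on river]
river: ρ → (1,8,-4)
closes: descent 1, river 2
min |a| on river = 1

1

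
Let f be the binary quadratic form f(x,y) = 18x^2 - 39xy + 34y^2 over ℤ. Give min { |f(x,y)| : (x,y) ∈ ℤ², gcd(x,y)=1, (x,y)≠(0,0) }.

translate: b→-3 (≡-39 mod 36), so (18,-39,34)→(18,-3,13)
flip: (18,-3,13)→(13,3,18)
reduced (well bottom): (13,3,18) with a≤c, −a<b≤a
well minimum = a = 13

13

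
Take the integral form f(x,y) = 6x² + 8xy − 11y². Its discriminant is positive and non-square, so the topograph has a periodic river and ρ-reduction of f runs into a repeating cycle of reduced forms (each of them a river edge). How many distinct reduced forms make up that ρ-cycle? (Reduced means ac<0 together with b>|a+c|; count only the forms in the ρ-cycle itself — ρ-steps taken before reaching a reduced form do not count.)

D = 328, ⌊√D⌋ = 18
river: ρ → (-11,14,3)
river: ρ → (3,16,-6)
river: ρ → (-6,8,11)
river: ρ → (11,14,-3)
river: ρ → (-3,16,6)
river: ρ → (6,8,-11)
ρ-cycle length = 6 (tail of 0 descent steps not counted)

6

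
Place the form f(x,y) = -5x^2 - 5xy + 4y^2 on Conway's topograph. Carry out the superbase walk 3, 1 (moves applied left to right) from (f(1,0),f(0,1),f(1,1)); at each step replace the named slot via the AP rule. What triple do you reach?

start (-5,4,-6) = (f(1,0),f(0,1),f(1,1))
replace slot 3: 2·((-5)+4) − (-6) = 4 → (-5,4,4)
replace slot 1: 2·(4+4) − (-5) = 21 → (21,4,4)

21,4,4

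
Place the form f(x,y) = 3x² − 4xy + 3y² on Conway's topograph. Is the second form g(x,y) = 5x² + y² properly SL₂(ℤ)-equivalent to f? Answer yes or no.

D₁ = -20, D₂ = -20
f: translate: b→2 (≡-4 mod 6), so (3,-4,3)→(3,2,2)
f: flip: (3,2,2)→(2,-2,3)
f: translate: b→2 (≡-2 mod 4), so (2,-2,3)→(2,2,3)
f: reduced (well bottom): (2,2,3) with a≤c, −a<b≤a
g: flip: (5,0,1)→(1,0,5)
g: reduced (well bottom): (1,0,5) with a≤c, −a<b≤a
reduced forms (2, 2, 3) vs (1, 0, 5) ⇒ inequivalent

no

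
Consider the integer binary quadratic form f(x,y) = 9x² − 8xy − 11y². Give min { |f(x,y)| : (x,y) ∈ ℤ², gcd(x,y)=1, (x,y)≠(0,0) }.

descent: ρ → (-11,8,9)  [lands on river]
river: ρ → (9,10,-10)
river: ρ → (-10,10,9)
river: ρ → (9,8,-11)
river: ρ → (-11,14,6)
river: ρ → (6,10,-15)
river: ρ → (-15,20,1)
river: ρ → (1,20,-15)
river: ρ → (-15,10,6)
river: ρ → (6,14,-11)
closes: descent 1, river 10
min |a| on river = 1

1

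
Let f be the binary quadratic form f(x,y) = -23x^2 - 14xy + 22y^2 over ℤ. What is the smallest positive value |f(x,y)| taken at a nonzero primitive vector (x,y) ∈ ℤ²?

descent: ρ → (22,14,-23)  [lands on river]
river: ρ → (-23,32,13)
river: ρ → (13,46,-2)
river: ρ → (-2,46,13)
river: ρ → (13,32,-23)
river: ρ → (-23,14,22)
river: ρ → (22,30,-15)
river: ρ → (-15,30,22)
closes: descent 1, river 8
min |a| on river = 2

2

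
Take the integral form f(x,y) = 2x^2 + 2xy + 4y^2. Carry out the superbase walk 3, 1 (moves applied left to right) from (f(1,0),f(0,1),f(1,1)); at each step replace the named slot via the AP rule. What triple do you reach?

start (2,4,8) = (f(1,0),f(0,1),f(1,1))
replace slot 3: 2·(2+4) − 8 = 4 → (2,4,4)
replace slot 1: 2·(4+4) − 2 = 14 → (14,4,4)

14,4,4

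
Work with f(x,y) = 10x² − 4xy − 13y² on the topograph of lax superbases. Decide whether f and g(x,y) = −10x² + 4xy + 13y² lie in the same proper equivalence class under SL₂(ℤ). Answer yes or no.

D₁ = 536, D₂ = 536
river cycle of f (length 14): (-13, 4, 10), (10, 16, -7), (-7, 12, 14), (14, 16, -5), (-5, 14, 17), (17, 20, -2), (-2, 20, 17), (17, 14, -5), (-5, 16, 14), (14, 12, -7), … (4 more)
river cycle of g (length 14): (13, 22, -1), (-1, 22, 13), (13, 4, -10), (-10, 16, 7), (7, 12, -14), (-14, 16, 5), (5, 14, -17), (-17, 20, 2), (2, 20, -17), (-17, 14, 5), … (4 more)
cycles differ ⇒ inequivalent

no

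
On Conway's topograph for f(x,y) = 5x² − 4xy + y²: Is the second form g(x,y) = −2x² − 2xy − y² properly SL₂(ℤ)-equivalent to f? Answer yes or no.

D₁ = -4, D₂ = -4
f: flip: (5,-4,1)→(1,4,5)
f: translate: b→0 (≡4 mod 2), so (1,4,5)→(1,0,1)
f: reduced (well bottom): (1,0,1) with a≤c, −a<b≤a
g is negative-definite; reduce −g:
−g: flip: (2,2,1)→(1,-2,2)
−g: translate: b→0 (≡-2 mod 2), so (1,-2,2)→(1,0,1)
−g: reduced (well bottom): (1,0,1) with a≤c, −a<b≤a
flip sign back: reduced form of g is (-1,0,-1)
reduced forms (1, 0, 1) vs (-1, 0, -1) ⇒ inequivalent

no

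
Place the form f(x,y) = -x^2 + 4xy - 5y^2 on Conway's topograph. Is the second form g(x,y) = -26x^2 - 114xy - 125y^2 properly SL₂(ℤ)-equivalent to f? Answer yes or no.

D₁ = -4, D₂ = -4
f is negative-definite; reduce −f:
−f: translate: b→0 (≡-4 mod 2), so (1,-4,5)→(1,0,1)
−f: reduced (well bottom): (1,0,1) with a≤c, −a<b≤a
flip sign back: reduced form of f is (-1,0,-1)
g is negative-definite; reduce −g:
−g: translate: b→10 (≡114 mod 52), so (26,114,125)→(26,10,1)
−g: flip: (26,10,1)→(1,-10,26)
−g: translate: b→0 (≡-10 mod 2), so (1,-10,26)→(1,0,1)
−g: reduced (well bottom): (1,0,1) with a≤c, −a<b≤a
flip sign back: reduced form of g is (-1,0,-1)
reduced forms (-1, 0, -1) vs (-1, 0, -1) ⇒ equivalent

yes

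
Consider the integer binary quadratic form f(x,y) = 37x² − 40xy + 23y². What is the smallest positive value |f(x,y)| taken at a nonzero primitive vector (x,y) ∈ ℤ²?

translate: b→34 (≡-40 mod 74), so (37,-40,23)→(37,34,20)
flip: (37,34,20)→(20,-34,37)
translate: b→6 (≡-34 mod 40), so (20,-34,37)→(20,6,23)
reduced (well bottom): (20,6,23) with a≤c, −a<b≤a
well minimum = a = 20

20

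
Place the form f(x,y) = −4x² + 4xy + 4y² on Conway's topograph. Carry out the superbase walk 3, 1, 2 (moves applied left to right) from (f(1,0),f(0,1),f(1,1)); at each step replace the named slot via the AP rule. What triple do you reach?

start (-4,4,4) = (f(1,0),f(0,1),f(1,1))
replace slot 3: 2·((-4)+4) − 4 = -4 → (-4,4,-4)
replace slot 1: 2·(4+(-4)) − (-4) = 4 → (4,4,-4)
replace slot 2: 2·(4+(-4)) − 4 = -4 → (4,-4,-4)

4,-4,-4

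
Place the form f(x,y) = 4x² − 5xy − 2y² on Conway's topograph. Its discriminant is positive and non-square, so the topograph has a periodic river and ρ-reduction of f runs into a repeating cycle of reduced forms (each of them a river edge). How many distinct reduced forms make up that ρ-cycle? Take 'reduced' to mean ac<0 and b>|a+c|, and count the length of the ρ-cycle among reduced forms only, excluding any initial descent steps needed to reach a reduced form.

D = 57, ⌊√D⌋ = 7
descent: ρ → (-2,5,4)  [lands on river]
river: ρ → (4,3,-3)
river: ρ → (-3,3,4)
river: ρ → (4,5,-2)
river: ρ → (-2,7,1)
river: ρ → (1,7,-2)
ρ-cycle length = 6 (tail of 1 descent step not counted)

6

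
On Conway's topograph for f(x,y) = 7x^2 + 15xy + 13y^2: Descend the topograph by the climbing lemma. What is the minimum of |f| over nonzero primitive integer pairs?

translate: b→1 (≡15 mod 14), so (7,15,13)→(7,1,5)
flip: (7,1,5)→(5,-1,7)
reduced (well bottom): (5,-1,7) with a≤c, −a<b≤a
well minimum = a = 5

5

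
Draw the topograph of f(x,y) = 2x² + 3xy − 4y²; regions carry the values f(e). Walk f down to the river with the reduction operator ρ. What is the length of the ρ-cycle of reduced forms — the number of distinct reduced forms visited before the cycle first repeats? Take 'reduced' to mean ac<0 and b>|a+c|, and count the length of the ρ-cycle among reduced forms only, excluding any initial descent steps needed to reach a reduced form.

D = 41, ⌊√D⌋ = 6
river: ρ → (-4,5,1)
river: ρ → (1,5,-4)
river: ρ → (-4,3,2)
river: ρ → (2,5,-2)
river: ρ → (-2,3,4)
river: ρ → (4,5,-1)
river: ρ → (-1,5,4)
river: ρ → (4,3,-2)
river: ρ → (-2,5,2)
river: ρ → (2,3,-4)
ρ-cycle length = 10 (tail of 0 descent steps not counted)

10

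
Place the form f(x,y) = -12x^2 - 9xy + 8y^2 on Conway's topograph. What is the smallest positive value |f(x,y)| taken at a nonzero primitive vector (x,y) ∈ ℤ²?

descent: ρ → (8,9,-12)  [lands on river]
river: ρ → (-12,15,5)
river: ρ → (5,15,-12)
river: ρ → (-12,9,8)
river: ρ → (8,7,-13)
river: ρ → (-13,19,2)
river: ρ → (2,21,-3)
river: ρ → (-3,21,2)
river: ρ → (2,19,-13)
river: ρ → (-13,7,8)
closes: descent 1, river 10
min |a| on river = 2

2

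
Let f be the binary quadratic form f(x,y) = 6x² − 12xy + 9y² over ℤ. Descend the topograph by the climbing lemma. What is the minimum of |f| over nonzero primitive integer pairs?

translate: b→0 (≡-12 mod 12), so (6,-12,9)→(6,0,3)
flip: (6,0,3)→(3,0,6)
reduced (well bottom): (3,0,6) with a≤c, −a<b≤a
well minimum = a = 3

3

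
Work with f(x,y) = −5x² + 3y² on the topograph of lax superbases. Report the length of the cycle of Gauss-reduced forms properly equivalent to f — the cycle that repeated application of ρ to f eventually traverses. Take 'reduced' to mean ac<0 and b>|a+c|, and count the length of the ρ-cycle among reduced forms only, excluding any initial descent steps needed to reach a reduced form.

D = 60, ⌊√D⌋ = 7
descent: ρ → (3,6,-2)  [lands on river]
river: ρ → (-2,6,3)
ρ-cycle length = 2 (tail of 1 descent step not counted)

2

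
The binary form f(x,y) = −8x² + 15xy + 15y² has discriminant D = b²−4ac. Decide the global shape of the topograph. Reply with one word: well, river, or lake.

D = b²−4ac = 15² − 4·(-8)·15 = 705
D > 0 non-square ⇒ indefinite ⇒ periodic river

river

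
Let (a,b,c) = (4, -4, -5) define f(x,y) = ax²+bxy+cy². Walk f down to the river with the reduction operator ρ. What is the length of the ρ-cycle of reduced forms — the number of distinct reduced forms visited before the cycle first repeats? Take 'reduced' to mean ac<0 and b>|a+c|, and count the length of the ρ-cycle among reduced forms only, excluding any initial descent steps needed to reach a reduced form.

D = 96, ⌊√D⌋ = 9
descent: ρ → (-5,4,4)  [lands on river]
river: ρ → (4,4,-5)
river: ρ → (-5,6,3)
river: ρ → (3,6,-5)
ρ-cycle length = 4 (tail of 1 descent step not counted)

4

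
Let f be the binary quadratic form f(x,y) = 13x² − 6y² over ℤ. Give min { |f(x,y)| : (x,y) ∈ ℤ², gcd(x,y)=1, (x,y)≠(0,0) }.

descent: ρ → (-6,12,7)  [lands on river]
river: ρ → (7,16,-2)
river: ρ → (-2,16,7)
river: ρ → (7,12,-6)
closes: descent 1, river 4
min |a| on river = 2

2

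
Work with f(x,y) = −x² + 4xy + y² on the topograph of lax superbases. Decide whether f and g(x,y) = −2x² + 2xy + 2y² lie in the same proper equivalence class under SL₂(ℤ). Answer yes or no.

D₁ = 20, D₂ = 20
river cycle of f (length 2): (1, 4, -1), (-1, 4, 1)
river cycle of g (length 2): (2, 2, -2), (-2, 2, 2)
cycles differ ⇒ inequivalent

no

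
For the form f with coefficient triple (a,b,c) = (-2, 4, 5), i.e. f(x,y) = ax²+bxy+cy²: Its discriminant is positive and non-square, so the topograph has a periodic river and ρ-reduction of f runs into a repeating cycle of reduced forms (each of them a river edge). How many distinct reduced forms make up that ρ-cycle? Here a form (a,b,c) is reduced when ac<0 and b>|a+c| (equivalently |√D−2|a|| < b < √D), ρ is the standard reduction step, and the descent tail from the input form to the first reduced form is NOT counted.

D = 56, ⌊√D⌋ = 7
river: ρ → (5,6,-1)
river: ρ → (-1,6,5)
river: ρ → (5,4,-2)
river: ρ → (-2,4,5)
ρ-cycle length = 4 (tail of 0 descent steps not counted)

4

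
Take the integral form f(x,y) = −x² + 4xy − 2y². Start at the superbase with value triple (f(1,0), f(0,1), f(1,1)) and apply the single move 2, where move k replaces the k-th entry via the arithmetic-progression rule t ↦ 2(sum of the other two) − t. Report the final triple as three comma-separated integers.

start (-1,-2,1) = (f(1,0),f(0,1),f(1,1))
replace slot 2: 2·((-1)+1) − (-2) = 2 → (-1,2,1)

-1,2,1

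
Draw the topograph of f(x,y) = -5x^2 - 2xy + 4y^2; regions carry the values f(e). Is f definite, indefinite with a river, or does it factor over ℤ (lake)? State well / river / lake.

D = b²−4ac = (-2)² − 4·(-5)·4 = 84
D > 0 non-square ⇒ indefinite ⇒ periodic river

river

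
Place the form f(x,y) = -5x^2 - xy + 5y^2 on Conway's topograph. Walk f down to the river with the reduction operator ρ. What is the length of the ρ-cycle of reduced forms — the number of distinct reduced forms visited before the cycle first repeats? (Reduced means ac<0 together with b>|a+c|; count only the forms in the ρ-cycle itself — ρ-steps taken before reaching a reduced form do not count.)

D = 101, ⌊√D⌋ = 10
descent: ρ → (5,1,-5)  [lands on river]
river: ρ → (-5,9,1)
river: ρ → (1,9,-5)
river: ρ → (-5,1,5)
river: ρ → (5,9,-1)
river: ρ → (-1,9,5)
ρ-cycle length = 6 (tail of 1 descent step not counted)

6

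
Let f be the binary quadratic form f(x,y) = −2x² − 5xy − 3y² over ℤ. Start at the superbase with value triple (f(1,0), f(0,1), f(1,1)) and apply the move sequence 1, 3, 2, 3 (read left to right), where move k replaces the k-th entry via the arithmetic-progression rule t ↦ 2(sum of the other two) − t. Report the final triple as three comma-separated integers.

start (-2,-3,-10) = (f(1,0),f(0,1),f(1,1))
replace slot 1: 2·((-3)+(-10)) − (-2) = -24 → (-24,-3,-10)
replace slot 3: 2·((-24)+(-3)) − (-10) = -44 → (-24,-3,-44)
replace slot 2: 2·((-24)+(-44)) − (-3) = -133 → (-24,-133,-44)
replace slot 3: 2·((-24)+(-133)) − (-44) = -270 → (-24,-133,-270)

-24,-133,-270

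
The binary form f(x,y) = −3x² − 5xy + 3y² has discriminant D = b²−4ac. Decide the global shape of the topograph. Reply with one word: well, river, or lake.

D = b²−4ac = (-5)² − 4·(-3)·3 = 61
D > 0 non-square ⇒ indefinite ⇒ periodic river

river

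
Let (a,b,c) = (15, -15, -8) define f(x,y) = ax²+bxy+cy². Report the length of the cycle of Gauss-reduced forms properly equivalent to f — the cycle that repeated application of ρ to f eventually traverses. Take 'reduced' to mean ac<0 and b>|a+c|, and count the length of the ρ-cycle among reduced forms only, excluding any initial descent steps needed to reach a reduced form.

D = 705, ⌊√D⌋ = 26
descent: ρ → (-8,15,15)  [lands on river]
river: ρ → (15,15,-8)
river: ρ → (-8,17,13)
river: ρ → (13,9,-12)
river: ρ → (-12,15,10)
river: ρ → (10,25,-2)
river: ρ → (-2,23,22)
river: ρ → (22,21,-3)
river: ρ → (-3,21,22)
river: ρ → (22,23,-2)
river: ρ → (-2,25,10)
river: ρ → (10,15,-12)
river: ρ → (-12,9,13)
river: ρ → (13,17,-8)
ρ-cycle length = 14 (tail of 1 descent step not counted)

14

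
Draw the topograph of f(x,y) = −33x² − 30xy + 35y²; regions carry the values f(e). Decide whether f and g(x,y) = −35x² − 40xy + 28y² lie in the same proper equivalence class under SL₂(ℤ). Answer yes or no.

D₁ = 5520, D₂ = 5520
river cycle of f (length 12): (35, 30, -33), (-33, 36, 32), (32, 28, -37), (-37, 46, 23), (23, 46, -37), (-37, 28, 32), (32, 36, -33), (-33, 30, 35), (35, 40, -28), (-28, 72, 3), … (2 more)
river cycle of g (length 12): (28, 40, -35), (-35, 30, 33), (33, 36, -32), (-32, 28, 37), (37, 46, -23), (-23, 46, 37), (37, 28, -32), (-32, 36, 33), (33, 30, -35), (-35, 40, 28), … (2 more)
cycles differ ⇒ inequivalent

no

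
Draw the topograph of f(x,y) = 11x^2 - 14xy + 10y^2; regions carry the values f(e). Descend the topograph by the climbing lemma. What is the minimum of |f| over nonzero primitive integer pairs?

translate: b→8 (≡-14 mod 22), so (11,-14,10)→(11,8,7)
flip: (11,8,7)→(7,-8,11)
translate: b→6 (≡-8 mod 14), so (7,-8,11)→(7,6,10)
reduced (well bottom): (7,6,10) with a≤c, −a<b≤a
well minimum = a = 7

7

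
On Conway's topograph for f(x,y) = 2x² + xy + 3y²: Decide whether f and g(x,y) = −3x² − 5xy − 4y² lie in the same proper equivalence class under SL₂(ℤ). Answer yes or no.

D₁ = -23, D₂ = -23
f: reduced (well bottom): (2,1,3) with a≤c, −a<b≤a
g is negative-definite; reduce −g:
−g: translate: b→-1 (≡5 mod 6), so (3,5,4)→(3,-1,2)
−g: flip: (3,-1,2)→(2,1,3)
−g: reduced (well bottom): (2,1,3) with a≤c, −a<b≤a
flip sign back: reduced form of g is (-2,-1,-3)
reduced forms (2, 1, 3) vs (-2, -1, -3) ⇒ inequivalent

no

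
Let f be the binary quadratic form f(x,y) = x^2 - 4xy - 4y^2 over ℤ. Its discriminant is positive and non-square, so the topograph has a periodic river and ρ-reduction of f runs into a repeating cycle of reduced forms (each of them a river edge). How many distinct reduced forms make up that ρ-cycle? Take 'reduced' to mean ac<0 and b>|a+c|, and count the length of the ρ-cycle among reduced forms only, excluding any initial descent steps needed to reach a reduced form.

D = 32, ⌊√D⌋ = 5
descent: ρ → (-4,4,1)  [lands on river]
river: ρ → (1,4,-4)
ρ-cycle length = 2 (tail of 1 descent step not counted)

2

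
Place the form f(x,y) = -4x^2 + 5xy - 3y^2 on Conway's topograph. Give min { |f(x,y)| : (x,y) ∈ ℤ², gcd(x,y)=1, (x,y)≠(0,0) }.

translate: b→3 (≡-5 mod 8), so (4,-5,3)→(4,3,2)
flip: (4,3,2)→(2,-3,4)
translate: b→1 (≡-3 mod 4), so (2,-3,4)→(2,1,3)
reduced (well bottom): (2,1,3) with a≤c, −a<b≤a
well minimum |f| = |-2| = 2 (negative-definite)

2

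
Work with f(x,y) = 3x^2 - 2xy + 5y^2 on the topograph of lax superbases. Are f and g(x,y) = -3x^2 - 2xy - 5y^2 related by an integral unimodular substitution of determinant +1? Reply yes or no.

D₁ = -56, D₂ = -56
f: reduced (well bottom): (3,-2,5) with a≤c, −a<b≤a
g is negative-definite; reduce −g:
−g: reduced (well bottom): (3,2,5) with a≤c, −a<b≤a
flip sign back: reduced form of g is (-3,-2,-5)
reduced forms (3, -2, 5) vs (-3, -2, -5) ⇒ inequivalent

no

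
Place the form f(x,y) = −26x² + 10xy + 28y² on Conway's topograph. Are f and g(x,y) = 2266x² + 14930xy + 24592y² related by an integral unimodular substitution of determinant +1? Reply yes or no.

D₁ = 3012, D₂ = 3012
river cycle of f (length 24): (28, 46, -8), (-8, 50, 16), (16, 46, -14), (-14, 38, 28), (28, 18, -24), (-24, 30, 22), (22, 14, -32), (-32, 50, 4), (4, 54, -6), (-6, 54, 4), … (14 more)
river cycle of g (length 24): (28, 46, -8), (-8, 50, 16), (16, 46, -14), (-14, 38, 28), (28, 18, -24), (-24, 30, 22), (22, 14, -32), (-32, 50, 4), (4, 54, -6), (-6, 54, 4), … (14 more)
cycles coincide ⇒ equivalent

yes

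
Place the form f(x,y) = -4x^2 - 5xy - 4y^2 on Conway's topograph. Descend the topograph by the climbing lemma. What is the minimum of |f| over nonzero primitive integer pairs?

translate: b→-3 (≡5 mod 8), so (4,5,4)→(4,-3,3)
flip: (4,-3,3)→(3,3,4)
reduced (well bottom): (3,3,4) with a≤c, −a<b≤a
well minimum |f| = |-3| = 3 (negative-definite)

3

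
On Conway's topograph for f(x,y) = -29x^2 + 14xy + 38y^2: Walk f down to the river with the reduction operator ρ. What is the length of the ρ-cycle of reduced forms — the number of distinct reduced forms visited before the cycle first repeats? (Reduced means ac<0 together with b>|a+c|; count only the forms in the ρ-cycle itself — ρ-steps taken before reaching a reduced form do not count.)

D = 4604, ⌊√D⌋ = 67
river: ρ → (38,62,-5)
river: ρ → (-5,58,62)
river: ρ → (62,66,-1)
river: ρ → (-1,66,62)
river: ρ → (62,58,-5)
river: ρ → (-5,62,38)
river: ρ → (38,14,-29)
river: ρ → (-29,44,23)
river: ρ → (23,48,-25)
river: ρ → (-25,52,19)
river: ρ → (19,62,-10)
river: ρ → (-10,58,31)
river: ρ → (31,66,-2)
river: ρ → (-2,66,31)
river: ρ → (31,58,-10)
river: ρ → (-10,62,19)
river: ρ → (19,52,-25)
river: ρ → (-25,48,23)
river: ρ → (23,44,-29)
river: ρ → (-29,14,38)
ρ-cycle length = 20 (tail of 0 descent steps not counted)

20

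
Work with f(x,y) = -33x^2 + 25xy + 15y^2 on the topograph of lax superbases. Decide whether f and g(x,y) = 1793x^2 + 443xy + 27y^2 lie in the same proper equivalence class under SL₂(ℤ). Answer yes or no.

D₁ = 2605, D₂ = 2605
river cycle of f (length 10): (15, 35, -23), (-23, 11, 27), (27, 43, -7), (-7, 41, 33), (33, 25, -15), (-15, 35, 23), (23, 11, -27), (-27, 43, 7), (7, 41, -33), (-33, 25, 15)
river cycle of g (length 10): (27, 43, -7), (-7, 41, 33), (33, 25, -15), (-15, 35, 23), (23, 11, -27), (-27, 43, 7), (7, 41, -33), (-33, 25, 15), (15, 35, -23), (-23, 11, 27)
cycles coincide ⇒ equivalent

yes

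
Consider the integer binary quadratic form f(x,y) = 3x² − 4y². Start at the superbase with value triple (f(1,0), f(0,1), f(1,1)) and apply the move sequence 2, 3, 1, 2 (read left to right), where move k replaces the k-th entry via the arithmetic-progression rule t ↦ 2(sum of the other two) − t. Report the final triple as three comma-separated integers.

start (3,-4,-1) = (f(1,0),f(0,1),f(1,1))
replace slot 2: 2·(3+(-1)) − (-4) = 8 → (3,8,-1)
replace slot 3: 2·(3+8) − (-1) = 23 → (3,8,23)
replace slot 1: 2·(8+23) − 3 = 59 → (59,8,23)
replace slot 2: 2·(59+23) − 8 = 156 → (59,156,23)

59,156,23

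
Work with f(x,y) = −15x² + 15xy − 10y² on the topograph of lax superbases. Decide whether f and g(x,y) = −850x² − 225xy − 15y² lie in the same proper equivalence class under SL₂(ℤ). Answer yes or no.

D₁ = -375, D₂ = -375
f is negative-definite; reduce −f:
−f: translate: b→15 (≡-15 mod 30), so (15,-15,10)→(15,15,10)
−f: flip: (15,15,10)→(10,-15,15)
−f: translate: b→5 (≡-15 mod 20), so (10,-15,15)→(10,5,10)
−f: reduced (well bottom): (10,5,10) with a≤c, −a<b≤a
flip sign back: reduced form of f is (-10,-5,-10)
g is negative-definite; reduce −g:
−g: flip: (850,225,15)→(15,-225,850)
−g: translate: b→15 (≡-225 mod 30), so (15,-225,850)→(15,15,10)
−g: flip: (15,15,10)→(10,-15,15)
−g: translate: b→5 (≡-15 mod 20), so (10,-15,15)→(10,5,10)
−g: reduced (well bottom): (10,5,10) with a≤c, −a<b≤a
flip sign back: reduced form of g is (-10,-5,-10)
reduced forms (-10, -5, -10) vs (-10, -5, -10) ⇒ equivalent

yes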